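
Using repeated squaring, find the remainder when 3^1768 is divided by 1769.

400

3^1 ≡ 3 (mod 1769)
3^2 ≡ 3^2 = 9 ≡ 9 (mod 1769)
3^4 ≡ 9^2 = 81 ≡ 81 (mod 1769)
3^8 ≡ 81^2 = 6561 ≡ 1254 (mod 1769)
3^16 ≡ 1254^2 = 1572516 ≡ 1644 (mod 1769)
3^32 ≡ 1644^2 = 2702736 ≡ 1473 (mod 1769)
3^64 ≡ 1473^2 = 2169729 ≡ 935 (mod 1769)
3^128 ≡ 935^2 = 874225 ≡ 339 (mod 1769)
3^256 ≡ 339^2 = 114921 ≡ 1705 (mod 1769)
3^512 ≡ 1705^2 = 2907025 ≡ 558 (mod 1769)
3^1024 ≡ 558^2 = 311364 ≡ 20 (mod 1769)
1768 = 1024 + 512 + 128 + 64 + 32 + 8 in binary powers of 2.
So 3^1768 ≡ 20 · 558 · 339 · 935 · 1473 · 1254 ≡ 400 (mod 1769).
Since 400 ≠ 1, base 3 is a Fermat witness: 1769 is composite.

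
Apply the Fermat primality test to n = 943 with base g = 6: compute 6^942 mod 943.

210

6^1 ≡ 6 (mod 943)
6^2 ≡ 6^2 = 36 ≡ 36 (mod 943)
6^4 ≡ 36^2 = 1296 ≡ 353 (mod 943)
6^8 ≡ 353^2 = 124609 ≡ 133 (mod 943)
6^16 ≡ 133^2 = 17689 ≡ 715 (mod 943)
6^32 ≡ 715^2 = 511225 ≡ 119 (mod 943)
6^64 ≡ 119^2 = 14161 ≡ 16 (mod 943)
6^128 ≡ 16^2 = 256 ≡ 256 (mod 943)
6^256 ≡ 256^2 = 65536 ≡ 469 (mod 943)
6^512 ≡ 469^2 = 219961 ≡ 242 (mod 943)
942 = 512 + 256 + 128 + 32 + 8 + 4 + 2 in binary powers of 2.
So 6^942 ≡ 242 · 469 · 256 · 119 · 133 · 353 · 36 ≡ 210 (mod 943).
Since 210 ≠ 1, base 6 is a Fermat witness: 943 is composite.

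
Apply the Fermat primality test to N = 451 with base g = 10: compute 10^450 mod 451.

1

10^1 ≡ 10 (mod 451)
10^2 ≡ 10^2 = 100 ≡ 100 (mod 451)
10^4 ≡ 100^2 = 10000 ≡ 78 (mod 451)
10^8 ≡ 78^2 = 6084 ≡ 221 (mod 451)
10^16 ≡ 221^2 = 48841 ≡ 133 (mod 451)
10^32 ≡ 133^2 = 17689 ≡ 100 (mod 451)
10^64 ≡ 100^2 = 10000 ≡ 78 (mod 451)
10^128 ≡ 78^2 = 6084 ≡ 221 (mod 451)
10^256 ≡ 221^2 = 48841 ≡ 133 (mod 451)
450 = 256 + 128 + 64 + 2 in binary powers of 2.
So 10^450 ≡ 133 · 221 · 78 · 100 ≡ 1 (mod 451).
Since the result is 1, base 10 gives no evidence that 451 is composite.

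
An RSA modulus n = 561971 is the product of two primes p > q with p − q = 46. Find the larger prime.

Since p = q + 46, we have 561971 = q(q + 46), so q² + 46q − 561971 = 0.
Discriminant: 46² + 4·561971 = 2116 + 2247884 = 2250000; √2250000 = 1500.
q = (−46 + 1500)/2 = 727, and p = q + 46 = 773.
Check: 727 · 773 = 561971.

773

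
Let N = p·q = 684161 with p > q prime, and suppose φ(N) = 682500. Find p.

911

φ(n) = (p−1)(q−1) = n − (p+q) + 1, so p + q = 684161 − 682500 + 1 = 1662.
p and q are the roots of t² − 1662t + 684161 = 0.
Discriminant: 1662² − 4·684161 = 2762244 − 2736644 = 25600; √25600 = 160.
q = (1662 − 160)/2 = 751, p = (1662 + 160)/2 = 911.
Check: 751 · 911 = 684161.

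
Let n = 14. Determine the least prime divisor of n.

14 is even: 2 divides it.

2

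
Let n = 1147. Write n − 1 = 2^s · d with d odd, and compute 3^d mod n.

1147 − 1 = 1146 = 2^1 · 573, so d = 573.
3^1 ≡ 3 (mod 1147)
3^2 ≡ 3^2 = 9 ≡ 9 (mod 1147)
3^4 ≡ 9^2 = 81 ≡ 81 (mod 1147)
3^8 ≡ 81^2 = 6561 ≡ 826 (mod 1147)
3^16 ≡ 826^2 = 682276 ≡ 958 (mod 1147)
3^32 ≡ 958^2 = 917764 ≡ 164 (mod 1147)
3^64 ≡ 164^2 = 26896 ≡ 515 (mod 1147)
3^128 ≡ 515^2 = 265225 ≡ 268 (mod 1147)
3^256 ≡ 268^2 = 71824 ≡ 710 (mod 1147)
3^512 ≡ 710^2 = 504100 ≡ 567 (mod 1147)
573 = 512 + 32 + 16 + 8 + 4 + 1 in binary powers of 2.
So 3^573 ≡ 567 · 164 · 958 · 826 · 81 · 3 ≡ 492 (mod 1147).
Squaring chain: 492; never reaches −1, so base 3 is a Miller–Rabin witness that 1147 is composite.

492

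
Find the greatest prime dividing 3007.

3007 = 31 · 97
97 is prime.
So 3007 = 31 · 97; the largest prime factor is 97.

97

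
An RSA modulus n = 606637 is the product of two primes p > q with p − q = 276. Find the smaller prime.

Since p = q + 276, we have 606637 = q(q + 276), so q² + 276q − 606637 = 0.
Discriminant: 276² + 4·606637 = 76176 + 2426548 = 2502724; √2502724 = 1582.
q = (−276 + 1582)/2 = 653, and p = q + 276 = 929.
Check: 653 · 929 = 606637.

653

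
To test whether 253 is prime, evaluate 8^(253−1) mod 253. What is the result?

141

8^1 ≡ 8 (mod 253)
8^2 ≡ 8^2 = 64 ≡ 64 (mod 253)
8^4 ≡ 64^2 = 4096 ≡ 48 (mod 253)
8^8 ≡ 48^2 = 2304 ≡ 27 (mod 253)
8^16 ≡ 27^2 = 729 ≡ 223 (mod 253)
8^32 ≡ 223^2 = 49729 ≡ 141 (mod 253)
8^64 ≡ 141^2 = 19881 ≡ 147 (mod 253)
8^128 ≡ 147^2 = 21609 ≡ 104 (mod 253)
252 = 128 + 64 + 32 + 16 + 8 + 4 in binary powers of 2.
So 8^252 ≡ 104 · 147 · 141 · 223 · 27 · 48 ≡ 141 (mod 253).
Since 141 ≠ 1, base 8 is a Fermat witness: 253 is composite.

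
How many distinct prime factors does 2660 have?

4

2660 = 2^2 · 665
665 = 5 · 133
133 = 7 · 19
2660 = 2^2 · 5 · 7 · 19, which has 4 distinct prime factors.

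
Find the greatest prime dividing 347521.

83

347521 = 53 · 6557
6557 = 79 · 83
83 is prime.
So 347521 = 53 · 79 · 83; the largest prime factor is 83.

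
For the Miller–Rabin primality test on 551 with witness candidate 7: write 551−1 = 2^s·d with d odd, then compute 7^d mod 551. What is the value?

49

551 − 1 = 550 = 2^1 · 275, so d = 275.
7^1 ≡ 7 (mod 551)
7^2 ≡ 7^2 = 49 ≡ 49 (mod 551)
7^4 ≡ 49^2 = 2401 ≡ 197 (mod 551)
7^8 ≡ 197^2 = 38809 ≡ 239 (mod 551)
7^16 ≡ 239^2 = 57121 ≡ 368 (mod 551)
7^32 ≡ 368^2 = 135424 ≡ 429 (mod 551)
7^64 ≡ 429^2 = 184041 ≡ 7 (mod 551)
7^128 ≡ 7^2 = 49 ≡ 49 (mod 551)
7^256 ≡ 49^2 = 2401 ≡ 197 (mod 551)
275 = 256 + 16 + 2 + 1 in binary powers of 2.
So 7^275 ≡ 197 · 368 · 49 · 7 ≡ 49 (mod 551).
Squaring chain: 49; never reaches −1, so base 7 is a Miller–Rabin witness that 551 is composite.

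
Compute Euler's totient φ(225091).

212160

Factor: 225091 = 31 · 53 · 137.
φ(225091) = (31−1) · (53−1) · (137−1) = 30 · 52 · 136 = 212160.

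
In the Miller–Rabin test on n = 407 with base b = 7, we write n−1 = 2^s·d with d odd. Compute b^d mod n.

407 − 1 = 406 = 2^1 · 203, so d = 203.
7^1 ≡ 7 (mod 407)
7^2 ≡ 7^2 = 49 ≡ 49 (mod 407)
7^4 ≡ 49^2 = 2401 ≡ 366 (mod 407)
7^8 ≡ 366^2 = 133956 ≡ 53 (mod 407)
7^16 ≡ 53^2 = 2809 ≡ 367 (mod 407)
7^32 ≡ 367^2 = 134689 ≡ 379 (mod 407)
7^64 ≡ 379^2 = 143641 ≡ 377 (mod 407)
7^128 ≡ 377^2 = 142129 ≡ 86 (mod 407)
203 = 128 + 64 + 8 + 2 + 1 in binary powers of 2.
So 7^203 ≡ 86 · 377 · 53 · 49 · 7 ≡ 46 (mod 407).
Squaring chain: 46; never reaches −1, so base 7 is a Miller–Rabin witness that 407 is composite.

46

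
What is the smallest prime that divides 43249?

61

43249 is odd.
Digit sum 22, not divisible by 3.
Ends in 9: not divisible by 5.
7: 43249 = 7·6178 + 3
11: 43249 = 11·3931 + 8
13: 43249 = 13·3326 + 11
17: 43249 = 17·2544 + 1
19: 43249 = 19·2276 + 5
23: 43249 = 23·1880 + 9
29: 43249 = 29·1491 + 10
31: 43249 = 31·1395 + 4
37: 43249 = 37·1168 + 33
41: 43249 = 41·1054 + 35
43: 43249 = 43·1005 + 34
47: 43249 = 47·920 + 9
53: 43249 = 53·816 + 1
59: 43249 = 59·733 + 2
61: 43249 = 61·709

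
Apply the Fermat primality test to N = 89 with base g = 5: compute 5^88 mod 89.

1

5^1 ≡ 5 (mod 89)
5^2 ≡ 5^2 = 25 ≡ 25 (mod 89)
5^4 ≡ 25^2 = 625 ≡ 2 (mod 89)
5^8 ≡ 2^2 = 4 ≡ 4 (mod 89)
5^16 ≡ 4^2 = 16 ≡ 16 (mod 89)
5^32 ≡ 16^2 = 256 ≡ 78 (mod 89)
5^64 ≡ 78^2 = 6084 ≡ 32 (mod 89)
88 = 64 + 16 + 8 in binary powers of 2.
So 5^88 ≡ 32 · 16 · 4 ≡ 1 (mod 89).
Since the result is 1, base 5 gives no evidence that 89 is composite.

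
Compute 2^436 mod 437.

358

2^1 ≡ 2 (mod 437)
2^2 ≡ 2^2 = 4 ≡ 4 (mod 437)
2^4 ≡ 4^2 = 16 ≡ 16 (mod 437)
2^8 ≡ 16^2 = 256 ≡ 256 (mod 437)
2^16 ≡ 256^2 = 65536 ≡ 423 (mod 437)
2^32 ≡ 423^2 = 178929 ≡ 196 (mod 437)
2^64 ≡ 196^2 = 38416 ≡ 397 (mod 437)
2^128 ≡ 397^2 = 157609 ≡ 289 (mod 437)
2^256 ≡ 289^2 = 83521 ≡ 54 (mod 437)
436 = 256 + 128 + 32 + 16 + 4 in binary powers of 2.
So 2^436 ≡ 54 · 289 · 196 · 423 · 16 ≡ 358 (mod 437).
Since 358 ≠ 1, base 2 is a Fermat witness: 437 is composite.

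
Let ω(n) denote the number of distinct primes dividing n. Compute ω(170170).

170170 = 2 · 85085
85085 = 5 · 17017
17017 = 7 · 2431
2431 = 11 · 221
221 = 13 · 17
170170 = 2 · 5 · 7 · 11 · 13 · 17, which has 6 distinct prime factors.

6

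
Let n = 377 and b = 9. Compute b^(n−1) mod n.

9^1 ≡ 9 (mod 377)
9^2 ≡ 9^2 = 81 ≡ 81 (mod 377)
9^4 ≡ 81^2 = 6561 ≡ 152 (mod 377)
9^8 ≡ 152^2 = 23104 ≡ 107 (mod 377)
9^16 ≡ 107^2 = 11449 ≡ 139 (mod 377)
9^32 ≡ 139^2 = 19321 ≡ 94 (mod 377)
9^64 ≡ 94^2 = 8836 ≡ 165 (mod 377)
9^128 ≡ 165^2 = 27225 ≡ 81 (mod 377)
9^256 ≡ 81^2 = 6561 ≡ 152 (mod 377)
376 = 256 + 64 + 32 + 16 + 8 in binary powers of 2.
So 9^376 ≡ 152 · 165 · 94 · 139 · 107 ≡ 256 (mod 377).
Since 256 ≠ 1, base 9 is a Fermat witness: 377 is composite.

256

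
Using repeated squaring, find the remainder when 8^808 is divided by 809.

1

8^1 ≡ 8 (mod 809)
8^2 ≡ 8^2 = 64 ≡ 64 (mod 809)
8^4 ≡ 64^2 = 4096 ≡ 51 (mod 809)
8^8 ≡ 51^2 = 2601 ≡ 174 (mod 809)
8^16 ≡ 174^2 = 30276 ≡ 343 (mod 809)
8^32 ≡ 343^2 = 117649 ≡ 344 (mod 809)
8^64 ≡ 344^2 = 118336 ≡ 222 (mod 809)
8^128 ≡ 222^2 = 49284 ≡ 744 (mod 809)
8^256 ≡ 744^2 = 553536 ≡ 180 (mod 809)
8^512 ≡ 180^2 = 32400 ≡ 40 (mod 809)
808 = 512 + 256 + 32 + 8 in binary powers of 2.
So 8^808 ≡ 40 · 180 · 344 · 174 ≡ 1 (mod 809).
Since the result is 1, base 8 gives no evidence that 809 is composite.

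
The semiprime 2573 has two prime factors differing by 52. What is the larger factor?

Since p = q + 52, we have 2573 = q(q + 52), so q² + 52q − 2573 = 0.
Discriminant: 52² + 4·2573 = 2704 + 10292 = 12996; √12996 = 114.
q = (−52 + 114)/2 = 31, and p = q + 52 = 83.
Check: 31 · 83 = 2573.

83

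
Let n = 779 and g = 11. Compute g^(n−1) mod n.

144

11^1 ≡ 11 (mod 779)
11^2 ≡ 11^2 = 121 ≡ 121 (mod 779)
11^4 ≡ 121^2 = 14641 ≡ 619 (mod 779)
11^8 ≡ 619^2 = 383161 ≡ 672 (mod 779)
11^16 ≡ 672^2 = 451584 ≡ 543 (mod 779)
11^32 ≡ 543^2 = 294849 ≡ 387 (mod 779)
11^64 ≡ 387^2 = 149769 ≡ 201 (mod 779)
11^128 ≡ 201^2 = 40401 ≡ 672 (mod 779)
11^256 ≡ 672^2 = 451584 ≡ 543 (mod 779)
11^512 ≡ 543^2 = 294849 ≡ 387 (mod 779)
778 = 512 + 256 + 8 + 2 in binary powers of 2.
So 11^778 ≡ 387 · 543 · 672 · 121 ≡ 144 (mod 779).
Since 144 ≠ 1, base 11 is a Fermat witness: 779 is composite.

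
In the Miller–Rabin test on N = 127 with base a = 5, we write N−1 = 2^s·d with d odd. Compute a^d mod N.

126

127 − 1 = 126 = 2^1 · 63, so d = 63.
5^1 ≡ 5 (mod 127)
5^2 ≡ 5^2 = 25 ≡ 25 (mod 127)
5^4 ≡ 25^2 = 625 ≡ 117 (mod 127)
5^8 ≡ 117^2 = 13689 ≡ 100 (mod 127)
5^16 ≡ 100^2 = 10000 ≡ 94 (mod 127)
5^32 ≡ 94^2 = 8836 ≡ 73 (mod 127)
63 = 32 + 16 + 8 + 4 + 2 + 1 in binary powers of 2.
So 5^63 ≡ 73 · 94 · 100 · 117 · 25 · 5 ≡ 126 (mod 127).
Since 5^d ≡ 126 (mod 127), base 5 does not prove 127 composite.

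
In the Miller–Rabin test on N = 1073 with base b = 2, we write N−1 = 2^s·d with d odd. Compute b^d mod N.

1073 − 1 = 1072 = 2^4 · 67, so d = 67.
2^1 ≡ 2 (mod 1073)
2^2 ≡ 2^2 = 4 ≡ 4 (mod 1073)
2^4 ≡ 4^2 = 16 ≡ 16 (mod 1073)
2^8 ≡ 16^2 = 256 ≡ 256 (mod 1073)
2^16 ≡ 256^2 = 65536 ≡ 83 (mod 1073)
2^32 ≡ 83^2 = 6889 ≡ 451 (mod 1073)
2^64 ≡ 451^2 = 203401 ≡ 604 (mod 1073)
67 = 64 + 2 + 1 in binary powers of 2.
So 2^67 ≡ 604 · 4 · 2 ≡ 540 (mod 1073).
Squaring chain: 540 → 817 → 83 → 451; never reaches −1, so base 2 is a Miller–Rabin witness that 1073 is composite.

540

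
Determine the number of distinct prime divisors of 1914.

1914 = 2 · 957
957 = 3 · 319
319 = 11 · 29
1914 = 2 · 3 · 11 · 29, which has 4 distinct prime factors.

4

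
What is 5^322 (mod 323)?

263

5^1 ≡ 5 (mod 323)
5^2 ≡ 5^2 = 25 ≡ 25 (mod 323)
5^4 ≡ 25^2 = 625 ≡ 302 (mod 323)
5^8 ≡ 302^2 = 91204 ≡ 118 (mod 323)
5^16 ≡ 118^2 = 13924 ≡ 35 (mod 323)
5^32 ≡ 35^2 = 1225 ≡ 256 (mod 323)
5^64 ≡ 256^2 = 65536 ≡ 290 (mod 323)
5^128 ≡ 290^2 = 84100 ≡ 120 (mod 323)
5^256 ≡ 120^2 = 14400 ≡ 188 (mod 323)
322 = 256 + 64 + 2 in binary powers of 2.
So 5^322 ≡ 188 · 290 · 25 ≡ 263 (mod 323).
Since 263 ≠ 1, base 5 is a Fermat witness: 323 is composite.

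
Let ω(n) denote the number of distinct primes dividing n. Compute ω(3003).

4

3003 = 3 · 1001
1001 = 7 · 143
143 = 11 · 13
3003 = 3 · 7 · 11 · 13, which has 4 distinct prime factors.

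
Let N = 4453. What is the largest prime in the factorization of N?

73

4453 = 61 · 73
73 is prime.
So 4453 = 61 · 73; the largest prime factor is 73.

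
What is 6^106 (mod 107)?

6^1 ≡ 6 (mod 107)
6^2 ≡ 6^2 = 36 ≡ 36 (mod 107)
6^4 ≡ 36^2 = 1296 ≡ 12 (mod 107)
6^8 ≡ 12^2 = 144 ≡ 37 (mod 107)
6^16 ≡ 37^2 = 1369 ≡ 85 (mod 107)
6^32 ≡ 85^2 = 7225 ≡ 56 (mod 107)
6^64 ≡ 56^2 = 3136 ≡ 33 (mod 107)
106 = 64 + 32 + 8 + 2 in binary powers of 2.
So 6^106 ≡ 33 · 56 · 37 · 36 ≡ 1 (mod 107).
Since the result is 1, base 6 gives no evidence that 107 is composite.

1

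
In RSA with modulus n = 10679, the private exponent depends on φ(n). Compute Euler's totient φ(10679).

10440

Factor: 10679 = 59 · 181.
φ(10679) = (59−1) · (181−1) = 58 · 180 = 10440.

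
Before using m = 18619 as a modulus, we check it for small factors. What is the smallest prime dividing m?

18619 is odd.
Digit sum 25, not divisible by 3.
Ends in 9: not divisible by 5.
7: 18619 = 7·2659 + 6
11: 18619 = 11·1692 + 7
13: 18619 = 13·1432 + 3
17: 18619 = 17·1095 + 4
19: 18619 = 19·979 + 18
23: 18619 = 23·809 + 12
29: 18619 = 29·642 + 1
31: 18619 = 31·600 + 19
37: 18619 = 37·503 + 8
41: 18619 = 41·454 + 5
43: 18619 = 43·433

43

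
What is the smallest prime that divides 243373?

243373 is odd.
Digit sum 22, not divisible by 3.
Ends in 3: not divisible by 5.
7: 243373 = 7·34767 + 4
11: 243373 = 11·22124 + 9
13: 243373 = 13·18721

13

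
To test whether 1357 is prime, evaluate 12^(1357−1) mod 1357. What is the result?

1130

12^1 ≡ 12 (mod 1357)
12^2 ≡ 12^2 = 144 ≡ 144 (mod 1357)
12^4 ≡ 144^2 = 20736 ≡ 381 (mod 1357)
12^8 ≡ 381^2 = 145161 ≡ 1319 (mod 1357)
12^16 ≡ 1319^2 = 1739761 ≡ 87 (mod 1357)
12^32 ≡ 87^2 = 7569 ≡ 784 (mod 1357)
12^64 ≡ 784^2 = 614656 ≡ 1292 (mod 1357)
12^128 ≡ 1292^2 = 1669264 ≡ 154 (mod 1357)
12^256 ≡ 154^2 = 23716 ≡ 647 (mod 1357)
12^512 ≡ 647^2 = 418609 ≡ 653 (mod 1357)
12^1024 ≡ 653^2 = 426409 ≡ 311 (mod 1357)
1356 = 1024 + 256 + 64 + 8 + 4 in binary powers of 2.
So 12^1356 ≡ 311 · 647 · 1292 · 1319 · 381 ≡ 1130 (mod 1357).
Since 1130 ≠ 1, base 12 is a Fermat witness: 1357 is composite.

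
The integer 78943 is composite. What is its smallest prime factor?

78943 is odd.
Digit sum 31, not divisible by 3.
Ends in 3: not divisible by 5.
7: 78943 = 7·11277 + 4
11: 78943 = 11·7176 + 7
13: 78943 = 13·6072 + 7
17: 78943 = 17·4643 + 12
19: 78943 = 19·4154 + 17
23: 78943 = 23·3432 + 7
29: 78943 = 29·2722 + 5
31: 78943 = 31·2546 + 17
37: 78943 = 37·2133 + 22
41: 78943 = 41·1925 + 18
43: 78943 = 43·1835 + 38
47: 78943 = 47·1679 + 30
53: 78943 = 53·1489 + 26
59: 78943 = 59·1338 + 1
61: 78943 = 61·1294 + 9
67: 78943 = 67·1178 + 17
71: 78943 = 71·1111 + 62
73: 78943 = 73·1081 + 30
79: 78943 = 79·999 + 22
83: 78943 = 83·951 + 10
89: 78943 = 89·887

89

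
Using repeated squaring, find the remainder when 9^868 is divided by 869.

190

9^1 ≡ 9 (mod 869)
9^2 ≡ 9^2 = 81 ≡ 81 (mod 869)
9^4 ≡ 81^2 = 6561 ≡ 478 (mod 869)
9^8 ≡ 478^2 = 228484 ≡ 806 (mod 869)
9^16 ≡ 806^2 = 649636 ≡ 493 (mod 869)
9^32 ≡ 493^2 = 243049 ≡ 598 (mod 869)
9^64 ≡ 598^2 = 357604 ≡ 445 (mod 869)
9^128 ≡ 445^2 = 198025 ≡ 762 (mod 869)
9^256 ≡ 762^2 = 580644 ≡ 152 (mod 869)
9^512 ≡ 152^2 = 23104 ≡ 510 (mod 869)
868 = 512 + 256 + 64 + 32 + 4 in binary powers of 2.
So 9^868 ≡ 510 · 152 · 445 · 598 · 478 ≡ 190 (mod 869).
Since 190 ≠ 1, base 9 is a Fermat witness: 869 is composite.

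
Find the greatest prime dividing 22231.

47

22231 = 11 · 2021
2021 = 43 · 47
47 is prime.
So 22231 = 11 · 43 · 47; the largest prime factor is 47.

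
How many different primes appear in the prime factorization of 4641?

4

4641 = 3 · 1547
1547 = 7 · 221
221 = 13 · 17
4641 = 3 · 7 · 13 · 17, which has 4 distinct prime factors.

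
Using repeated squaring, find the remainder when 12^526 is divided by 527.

12^1 ≡ 12 (mod 527)
12^2 ≡ 12^2 = 144 ≡ 144 (mod 527)
12^4 ≡ 144^2 = 20736 ≡ 183 (mod 527)
12^8 ≡ 183^2 = 33489 ≡ 288 (mod 527)
12^16 ≡ 288^2 = 82944 ≡ 205 (mod 527)
12^32 ≡ 205^2 = 42025 ≡ 392 (mod 527)
12^64 ≡ 392^2 = 153664 ≡ 307 (mod 527)
12^128 ≡ 307^2 = 94249 ≡ 443 (mod 527)
12^256 ≡ 443^2 = 196249 ≡ 205 (mod 527)
12^512 ≡ 205^2 = 42025 ≡ 392 (mod 527)
526 = 512 + 8 + 4 + 2 in binary powers of 2.
So 12^526 ≡ 392 · 288 · 183 · 144 ≡ 236 (mod 527).
Since 236 ≠ 1, base 12 is a Fermat witness: 527 is composite.

236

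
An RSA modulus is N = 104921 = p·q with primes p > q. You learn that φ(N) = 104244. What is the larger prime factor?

439

φ(n) = (p−1)(q−1) = n − (p+q) + 1, so p + q = 104921 − 104244 + 1 = 678.
p and q are the roots of t² − 678t + 104921 = 0.
Discriminant: 678² − 4·104921 = 459684 − 419684 = 40000; √40000 = 200.
q = (678 − 200)/2 = 239, p = (678 + 200)/2 = 439.
Check: 239 · 439 = 104921.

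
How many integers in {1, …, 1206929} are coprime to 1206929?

1170400

Factor: 1206929 = 71 · 89 · 191.
φ(1206929) = (71−1) · (89−1) · (191−1) = 70 · 88 · 190 = 1170400.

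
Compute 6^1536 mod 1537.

248

6^1 ≡ 6 (mod 1537)
6^2 ≡ 6^2 = 36 ≡ 36 (mod 1537)
6^4 ≡ 36^2 = 1296 ≡ 1296 (mod 1537)
6^8 ≡ 1296^2 = 1679616 ≡ 1212 (mod 1537)
6^16 ≡ 1212^2 = 1468944 ≡ 1109 (mod 1537)
6^32 ≡ 1109^2 = 1229881 ≡ 281 (mod 1537)
6^64 ≡ 281^2 = 78961 ≡ 574 (mod 1537)
6^128 ≡ 574^2 = 329476 ≡ 558 (mod 1537)
6^256 ≡ 558^2 = 311364 ≡ 890 (mod 1537)
6^512 ≡ 890^2 = 792100 ≡ 545 (mod 1537)
6^1024 ≡ 545^2 = 297025 ≡ 384 (mod 1537)
1536 = 1024 + 512 in binary powers of 2.
So 6^1536 ≡ 384 · 545 ≡ 248 (mod 1537).
Since 248 ≠ 1, base 6 is a Fermat witness: 1537 is composite.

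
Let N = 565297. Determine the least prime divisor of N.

565297 is odd.
Digit sum 34, not divisible by 3.
Ends in 7: not divisible by 5.
7: 565297 = 7·80756 + 5
11: 565297 = 11·51390 + 7
13: 565297 = 13·43484 + 5
17: 565297 = 17·33252 + 13
19: 565297 = 19·29752 + 9
23: 565297 = 23·24578 + 3
29: 565297 = 29·19493

29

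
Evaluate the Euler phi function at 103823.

101614

Factor: 103823 = 47^3.
φ(103823) = 47^2·(47−1) = 101614.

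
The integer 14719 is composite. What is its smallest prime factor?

14719 is odd.
Digit sum 22, not divisible by 3.
Ends in 9: not divisible by 5.
7: 14719 = 7·2102 + 5
11: 14719 = 11·1338 + 1
13: 14719 = 13·1132 + 3
17: 14719 = 17·865 + 14
19: 14719 = 19·774 + 13
23: 14719 = 23·639 + 22
29: 14719 = 29·507 + 16
31: 14719 = 31·474 + 25
37: 14719 = 37·397 + 30
41: 14719 = 41·359

41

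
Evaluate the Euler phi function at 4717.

Factor: 4717 = 53 · 89.
φ(4717) = (53−1) · (89−1) = 52 · 88 = 4576.

4576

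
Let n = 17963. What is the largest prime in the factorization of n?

71

17963 = 11 · 1633
1633 = 23 · 71
71 is prime.
So 17963 = 11 · 23 · 71; the largest prime factor is 71.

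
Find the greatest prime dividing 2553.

37

2553 = 3 · 851
851 = 23 · 37
37 is prime.
So 2553 = 3 · 23 · 37; the largest prime factor is 37.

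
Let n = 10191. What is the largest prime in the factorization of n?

79

10191 = 3 · 3397
3397 = 43 · 79
79 is prime.
So 10191 = 3 · 43 · 79; the largest prime factor is 79.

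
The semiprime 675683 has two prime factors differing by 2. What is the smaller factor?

Since p = q + 2, we have 675683 = q(q + 2), so q² + 2q − 675683 = 0.
Discriminant: 2² + 4·675683 = 4 + 2702732 = 2702736; √2702736 = 1644.
q = (−2 + 1644)/2 = 821, and p = q + 2 = 823.
Check: 821 · 823 = 675683.

821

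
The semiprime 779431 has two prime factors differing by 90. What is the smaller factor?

839

Since p = q + 90, we have 779431 = q(q + 90), so q² + 90q − 779431 = 0.
Discriminant: 90² + 4·779431 = 8100 + 3117724 = 3125824; √3125824 = 1768.
q = (−90 + 1768)/2 = 839, and p = q + 90 = 929.
Check: 839 · 929 = 779431.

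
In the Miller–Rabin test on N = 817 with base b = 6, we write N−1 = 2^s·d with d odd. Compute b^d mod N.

87

817 − 1 = 816 = 2^4 · 51, so d = 51.
6^1 ≡ 6 (mod 817)
6^2 ≡ 6^2 = 36 ≡ 36 (mod 817)
6^4 ≡ 36^2 = 1296 ≡ 479 (mod 817)
6^8 ≡ 479^2 = 229441 ≡ 681 (mod 817)
6^16 ≡ 681^2 = 463761 ≡ 522 (mod 817)
6^32 ≡ 522^2 = 272484 ≡ 423 (mod 817)
51 = 32 + 16 + 2 + 1 in binary powers of 2.
So 6^51 ≡ 423 · 522 · 36 · 6 ≡ 87 (mod 817).
Squaring chain: 87 → 216 → 87 → 216; never reaches −1, so base 6 is a Miller–Rabin witness that 817 is composite.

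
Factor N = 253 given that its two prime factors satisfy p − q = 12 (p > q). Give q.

Since p = q + 12, we have 253 = q(q + 12), so q² + 12q − 253 = 0.
Discriminant: 12² + 4·253 = 144 + 1012 = 1156; √1156 = 34.
q = (−12 + 34)/2 = 11, and p = q + 12 = 23.
Check: 11 · 23 = 253.

11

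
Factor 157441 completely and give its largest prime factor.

89

157441 = 29 · 5429
5429 = 61 · 89
89 is prime.
So 157441 = 29 · 61 · 89; the largest prime factor is 89.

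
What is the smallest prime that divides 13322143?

13322143 is odd.
Digit sum 19, not divisible by 3.
Ends in 3: not divisible by 5.
7: 13322143 = 7·1903163 + 2
11: 13322143 = 11·1211103 + 10
13: 13322143 = 13·1024780 + 3
17: 13322143 = 17·783655 + 8
19: 13322143 = 19·701165 + 8
23: 13322143 = 23·579223 + 14
29: 13322143 = 29·459384 + 7
31: 13322143 = 31·429746 + 17
37: 13322143 = 37·360057 + 34
41: 13322143 = 41·324930 + 13
43: 13322143 = 43·309817 + 12
47: 13322143 = 47·283449 + 40
53: 13322143 = 53·251361 + 10
59: 13322143 = 59·225799 + 2
61: 13322143 = 61·218395 + 48
67: 13322143 = 67·198837 + 64
71: 13322143 = 71·187635 + 58
73: 13322143 = 73·182495 + 8
79: 13322143 = 79·168634 + 57
83: 13322143 = 83·160507 + 62
89: 13322143 = 89·149687

89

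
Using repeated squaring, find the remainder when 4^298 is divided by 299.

4^1 ≡ 4 (mod 299)
4^2 ≡ 4^2 = 16 ≡ 16 (mod 299)
4^4 ≡ 16^2 = 256 ≡ 256 (mod 299)
4^8 ≡ 256^2 = 65536 ≡ 55 (mod 299)
4^16 ≡ 55^2 = 3025 ≡ 35 (mod 299)
4^32 ≡ 35^2 = 1225 ≡ 29 (mod 299)
4^64 ≡ 29^2 = 841 ≡ 243 (mod 299)
4^128 ≡ 243^2 = 59049 ≡ 146 (mod 299)
4^256 ≡ 146^2 = 21316 ≡ 87 (mod 299)
298 = 256 + 32 + 8 + 2 in binary powers of 2.
So 4^298 ≡ 87 · 29 · 55 · 16 ≡ 165 (mod 299).
Since 165 ≠ 1, base 4 is a Fermat witness: 299 is composite.

165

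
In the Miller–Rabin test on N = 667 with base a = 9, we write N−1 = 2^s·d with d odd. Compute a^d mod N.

660

667 − 1 = 666 = 2^1 · 333, so d = 333.
9^1 ≡ 9 (mod 667)
9^2 ≡ 9^2 = 81 ≡ 81 (mod 667)
9^4 ≡ 81^2 = 6561 ≡ 558 (mod 667)
9^8 ≡ 558^2 = 311364 ≡ 542 (mod 667)
9^16 ≡ 542^2 = 293764 ≡ 284 (mod 667)
9^32 ≡ 284^2 = 80656 ≡ 616 (mod 667)
9^64 ≡ 616^2 = 379456 ≡ 600 (mod 667)
9^128 ≡ 600^2 = 360000 ≡ 487 (mod 667)
9^256 ≡ 487^2 = 237169 ≡ 384 (mod 667)
333 = 256 + 64 + 8 + 4 + 1 in binary powers of 2.
So 9^333 ≡ 384 · 600 · 542 · 558 · 9 ≡ 660 (mod 667).
Squaring chain: 660; never reaches −1, so base 9 is a Miller–Rabin witness that 667 is composite.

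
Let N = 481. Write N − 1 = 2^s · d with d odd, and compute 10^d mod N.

481 − 1 = 480 = 2^5 · 15, so d = 15.
10^1 ≡ 10 (mod 481)
10^2 ≡ 10^2 = 100 ≡ 100 (mod 481)
10^4 ≡ 100^2 = 10000 ≡ 380 (mod 481)
10^8 ≡ 380^2 = 144400 ≡ 100 (mod 481)
15 = 8 + 4 + 2 + 1 in binary powers of 2.
So 10^15 ≡ 100 · 380 · 100 · 10 ≡ 38 (mod 481).
Squaring chain: 38 → 1 → 1 → 1 → 1; never reaches −1, so base 10 is a Miller–Rabin witness that 481 is composite.

38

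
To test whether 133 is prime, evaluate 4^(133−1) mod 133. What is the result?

106

4^1 ≡ 4 (mod 133)
4^2 ≡ 4^2 = 16 ≡ 16 (mod 133)
4^4 ≡ 16^2 = 256 ≡ 123 (mod 133)
4^8 ≡ 123^2 = 15129 ≡ 100 (mod 133)
4^16 ≡ 100^2 = 10000 ≡ 25 (mod 133)
4^32 ≡ 25^2 = 625 ≡ 93 (mod 133)
4^64 ≡ 93^2 = 8649 ≡ 4 (mod 133)
4^128 ≡ 4^2 = 16 ≡ 16 (mod 133)
132 = 128 + 4 in binary powers of 2.
So 4^132 ≡ 16 · 123 ≡ 106 (mod 133).
Since 106 ≠ 1, base 4 is a Fermat witness: 133 is composite.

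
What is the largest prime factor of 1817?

1817 = 23 · 79
79 is prime.
So 1817 = 23 · 79; the largest prime factor is 79.

79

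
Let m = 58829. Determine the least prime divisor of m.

58829 is odd.
Digit sum 32, not divisible by 3.
Ends in 9: not divisible by 5.
7: 58829 = 7·8404 + 1
11: 58829 = 11·5348 + 1
13: 58829 = 13·4525 + 4
17: 58829 = 17·3460 + 9
19: 58829 = 19·3096 + 5
23: 58829 = 23·2557 + 18
29: 58829 = 29·2028 + 17
31: 58829 = 31·1897 + 22
37: 58829 = 37·1589 + 36
41: 58829 = 41·1434 + 35
43: 58829 = 43·1368 + 5
47: 58829 = 47·1251 + 32
53: 58829 = 53·1109 + 52
59: 58829 = 59·997 + 6
61: 58829 = 61·964 + 25
67: 58829 = 67·878 + 3
71: 58829 = 71·828 + 41
73: 58829 = 73·805 + 64
79: 58829 = 79·744 + 53
83: 58829 = 83·708 + 65
89: 58829 = 89·661

89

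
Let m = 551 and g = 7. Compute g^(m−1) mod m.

197

7^1 ≡ 7 (mod 551)
7^2 ≡ 7^2 = 49 ≡ 49 (mod 551)
7^4 ≡ 49^2 = 2401 ≡ 197 (mod 551)
7^8 ≡ 197^2 = 38809 ≡ 239 (mod 551)
7^16 ≡ 239^2 = 57121 ≡ 368 (mod 551)
7^32 ≡ 368^2 = 135424 ≡ 429 (mod 551)
7^64 ≡ 429^2 = 184041 ≡ 7 (mod 551)
7^128 ≡ 7^2 = 49 ≡ 49 (mod 551)
7^256 ≡ 49^2 = 2401 ≡ 197 (mod 551)
7^512 ≡ 197^2 = 38809 ≡ 239 (mod 551)
550 = 512 + 32 + 4 + 2 in binary powers of 2.
So 7^550 ≡ 239 · 429 · 197 · 49 ≡ 197 (mod 551).
Since 197 ≠ 1, base 7 is a Fermat witness: 551 is composite.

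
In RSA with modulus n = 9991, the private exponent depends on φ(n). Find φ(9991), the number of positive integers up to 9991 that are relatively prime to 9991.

9792

Factor: 9991 = 97 · 103.
φ(9991) = (97−1) · (103−1) = 96 · 102 = 9792.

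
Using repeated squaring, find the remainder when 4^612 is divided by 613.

1

4^1 ≡ 4 (mod 613)
4^2 ≡ 4^2 = 16 ≡ 16 (mod 613)
4^4 ≡ 16^2 = 256 ≡ 256 (mod 613)
4^8 ≡ 256^2 = 65536 ≡ 558 (mod 613)
4^16 ≡ 558^2 = 311364 ≡ 573 (mod 613)
4^32 ≡ 573^2 = 328329 ≡ 374 (mod 613)
4^64 ≡ 374^2 = 139876 ≡ 112 (mod 613)
4^128 ≡ 112^2 = 12544 ≡ 284 (mod 613)
4^256 ≡ 284^2 = 80656 ≡ 353 (mod 613)
4^512 ≡ 353^2 = 124609 ≡ 170 (mod 613)
612 = 512 + 64 + 32 + 4 in binary powers of 2.
So 4^612 ≡ 170 · 112 · 374 · 256 ≡ 1 (mod 613).
Since the result is 1, base 4 gives no evidence that 613 is composite.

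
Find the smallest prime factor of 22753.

61

22753 is odd.
Digit sum 19, not divisible by 3.
Ends in 3: not divisible by 5.
7: 22753 = 7·3250 + 3
11: 22753 = 11·2068 + 5
13: 22753 = 13·1750 + 3
17: 22753 = 17·1338 + 7
19: 22753 = 19·1197 + 10
23: 22753 = 23·989 + 6
29: 22753 = 29·784 + 17
31: 22753 = 31·733 + 30
37: 22753 = 37·614 + 35
41: 22753 = 41·554 + 39
43: 22753 = 43·529 + 6
47: 22753 = 47·484 + 5
53: 22753 = 53·429 + 16
59: 22753 = 59·385 + 38
61: 22753 = 61·373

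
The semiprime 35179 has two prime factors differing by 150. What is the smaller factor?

Since p = q + 150, we have 35179 = q(q + 150), so q² + 150q − 35179 = 0.
Discriminant: 150² + 4·35179 = 22500 + 140716 = 163216; √163216 = 404.
q = (−150 + 404)/2 = 127, and p = q + 150 = 277.
Check: 127 · 277 = 35179.

127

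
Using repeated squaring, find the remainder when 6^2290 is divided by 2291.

6^1 ≡ 6 (mod 2291)
6^2 ≡ 6^2 = 36 ≡ 36 (mod 2291)
6^4 ≡ 36^2 = 1296 ≡ 1296 (mod 2291)
6^8 ≡ 1296^2 = 1679616 ≡ 313 (mod 2291)
6^16 ≡ 313^2 = 97969 ≡ 1747 (mod 2291)
6^32 ≡ 1747^2 = 3052009 ≡ 397 (mod 2291)
6^64 ≡ 397^2 = 157609 ≡ 1821 (mod 2291)
6^128 ≡ 1821^2 = 3316041 ≡ 964 (mod 2291)
6^256 ≡ 964^2 = 929296 ≡ 1441 (mod 2291)
6^512 ≡ 1441^2 = 2076481 ≡ 835 (mod 2291)
6^1024 ≡ 835^2 = 697225 ≡ 761 (mod 2291)
6^2048 ≡ 761^2 = 579121 ≡ 1789 (mod 2291)
2290 = 2048 + 128 + 64 + 32 + 16 + 2 in binary powers of 2.
So 6^2290 ≡ 1789 · 964 · 1821 · 397 · 1747 · 36 ≡ 400 (mod 2291).
Since 400 ≠ 1, base 6 is a Fermat witness: 2291 is composite.

400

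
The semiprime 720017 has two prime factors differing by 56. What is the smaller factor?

Since p = q + 56, we have 720017 = q(q + 56), so q² + 56q − 720017 = 0.
Discriminant: 56² + 4·720017 = 3136 + 2880068 = 2883204; √2883204 = 1698.
q = (−56 + 1698)/2 = 821, and p = q + 56 = 877.
Check: 821 · 877 = 720017.

821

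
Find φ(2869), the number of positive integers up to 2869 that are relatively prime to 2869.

2700

Factor: 2869 = 19 · 151.
φ(2869) = (19−1) · (151−1) = 18 · 150 = 2700.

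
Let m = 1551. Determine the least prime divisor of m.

3

1551 is odd.
Digit sum 12, divisible by 3.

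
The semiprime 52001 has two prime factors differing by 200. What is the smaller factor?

Since p = q + 200, we have 52001 = q(q + 200), so q² + 200q − 52001 = 0.
Discriminant: 200² + 4·52001 = 40000 + 208004 = 248004; √248004 = 498.
q = (−200 + 498)/2 = 149, and p = q + 200 = 349.
Check: 149 · 349 = 52001.

149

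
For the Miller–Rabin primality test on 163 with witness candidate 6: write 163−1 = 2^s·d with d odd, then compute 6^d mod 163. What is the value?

163 − 1 = 162 = 2^1 · 81, so d = 81.
6^1 ≡ 6 (mod 163)
6^2 ≡ 6^2 = 36 ≡ 36 (mod 163)
6^4 ≡ 36^2 = 1296 ≡ 155 (mod 163)
6^8 ≡ 155^2 = 24025 ≡ 64 (mod 163)
6^16 ≡ 64^2 = 4096 ≡ 21 (mod 163)
6^32 ≡ 21^2 = 441 ≡ 115 (mod 163)
6^64 ≡ 115^2 = 13225 ≡ 22 (mod 163)
81 = 64 + 16 + 1 in binary powers of 2.
So 6^81 ≡ 22 · 21 · 6 ≡ 1 (mod 163).
Since 6^d ≡ 1 (mod 163), base 6 does not prove 163 composite.

1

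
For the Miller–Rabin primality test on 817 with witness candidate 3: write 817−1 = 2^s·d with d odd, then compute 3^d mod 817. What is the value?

677

817 − 1 = 816 = 2^4 · 51, so d = 51.
3^1 ≡ 3 (mod 817)
3^2 ≡ 3^2 = 9 ≡ 9 (mod 817)
3^4 ≡ 9^2 = 81 ≡ 81 (mod 817)
3^8 ≡ 81^2 = 6561 ≡ 25 (mod 817)
3^16 ≡ 25^2 = 625 ≡ 625 (mod 817)
3^32 ≡ 625^2 = 390625 ≡ 99 (mod 817)
51 = 32 + 16 + 2 + 1 in binary powers of 2.
So 3^51 ≡ 99 · 625 · 9 · 3 ≡ 677 (mod 817).
Squaring chain: 677 → 809 → 64 → 11; never reaches −1, so base 3 is a Miller–Rabin witness that 817 is composite.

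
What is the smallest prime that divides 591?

3

591 is odd.
Digit sum 15, divisible by 3.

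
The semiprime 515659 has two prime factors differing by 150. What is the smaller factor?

647

Since p = q + 150, we have 515659 = q(q + 150), so q² + 150q − 515659 = 0.
Discriminant: 150² + 4·515659 = 22500 + 2062636 = 2085136; √2085136 = 1444.
q = (−150 + 1444)/2 = 647, and p = q + 150 = 797.
Check: 647 · 797 = 515659.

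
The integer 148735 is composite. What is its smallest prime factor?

5

148735 is odd.
Digit sum 28, not divisible by 3.
Ends in 5: divisible by 5.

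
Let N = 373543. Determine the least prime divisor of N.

373543 is odd.
Digit sum 25, not divisible by 3.
Ends in 3: not divisible by 5.
7: 373543 = 7·53363 + 2
11: 373543 = 11·33958 + 5
13: 373543 = 13·28734 + 1
17: 373543 = 17·21973 + 2
19: 373543 = 19·19660 + 3
23: 373543 = 23·16241

23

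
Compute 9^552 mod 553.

9^1 ≡ 9 (mod 553)
9^2 ≡ 9^2 = 81 ≡ 81 (mod 553)
9^4 ≡ 81^2 = 6561 ≡ 478 (mod 553)
9^8 ≡ 478^2 = 228484 ≡ 95 (mod 553)
9^16 ≡ 95^2 = 9025 ≡ 177 (mod 553)
9^32 ≡ 177^2 = 31329 ≡ 361 (mod 553)
9^64 ≡ 361^2 = 130321 ≡ 366 (mod 553)
9^128 ≡ 366^2 = 133956 ≡ 130 (mod 553)
9^256 ≡ 130^2 = 16900 ≡ 310 (mod 553)
9^512 ≡ 310^2 = 96100 ≡ 431 (mod 553)
552 = 512 + 32 + 8 in binary powers of 2.
So 9^552 ≡ 431 · 361 · 95 ≡ 8 (mod 553).
Since 8 ≠ 1, base 9 is a Fermat witness: 553 is composite.

8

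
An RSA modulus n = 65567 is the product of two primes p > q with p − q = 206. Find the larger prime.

Since p = q + 206, we have 65567 = q(q + 206), so q² + 206q − 65567 = 0.
Discriminant: 206² + 4·65567 = 42436 + 262268 = 304704; √304704 = 552.
q = (−206 + 552)/2 = 173, and p = q + 206 = 379.
Check: 173 · 379 = 65567.

379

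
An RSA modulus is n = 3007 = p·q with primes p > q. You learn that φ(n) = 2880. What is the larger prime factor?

φ(n) = (p−1)(q−1) = n − (p+q) + 1, so p + q = 3007 − 2880 + 1 = 128.
p and q are the roots of t² − 128t + 3007 = 0.
Discriminant: 128² − 4·3007 = 16384 − 12028 = 4356; √4356 = 66.
q = (128 − 66)/2 = 31, p = (128 + 66)/2 = 97.
Check: 31 · 97 = 3007.

97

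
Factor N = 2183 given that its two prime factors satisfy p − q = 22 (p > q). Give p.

59

Since p = q + 22, we have 2183 = q(q + 22), so q² + 22q − 2183 = 0.
Discriminant: 22² + 4·2183 = 484 + 8732 = 9216; √9216 = 96.
q = (−22 + 96)/2 = 37, and p = q + 22 = 59.
Check: 37 · 59 = 2183.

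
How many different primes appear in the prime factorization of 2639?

2639 = 7 · 377
377 = 13 · 29
2639 = 7 · 13 · 29, which has 3 distinct prime factors.

3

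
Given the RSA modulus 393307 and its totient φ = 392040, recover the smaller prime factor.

541

φ(n) = (p−1)(q−1) = n − (p+q) + 1, so p + q = 393307 − 392040 + 1 = 1268.
p and q are the roots of t² − 1268t + 393307 = 0.
Discriminant: 1268² − 4·393307 = 1607824 − 1573228 = 34596; √34596 = 186.
q = (1268 − 186)/2 = 541, p = (1268 + 186)/2 = 727.
Check: 541 · 727 = 393307.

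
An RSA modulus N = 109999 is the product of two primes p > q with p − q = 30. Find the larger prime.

Since p = q + 30, we have 109999 = q(q + 30), so q² + 30q − 109999 = 0.
Discriminant: 30² + 4·109999 = 900 + 439996 = 440896; √440896 = 664.
q = (−30 + 664)/2 = 317, and p = q + 30 = 347.
Check: 317 · 347 = 109999.

347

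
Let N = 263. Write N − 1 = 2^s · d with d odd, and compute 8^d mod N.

1

263 − 1 = 262 = 2^1 · 131, so d = 131.
8^1 ≡ 8 (mod 263)
8^2 ≡ 8^2 = 64 ≡ 64 (mod 263)
8^4 ≡ 64^2 = 4096 ≡ 151 (mod 263)
8^8 ≡ 151^2 = 22801 ≡ 183 (mod 263)
8^16 ≡ 183^2 = 33489 ≡ 88 (mod 263)
8^32 ≡ 88^2 = 7744 ≡ 117 (mod 263)
8^64 ≡ 117^2 = 13689 ≡ 13 (mod 263)
8^128 ≡ 13^2 = 169 ≡ 169 (mod 263)
131 = 128 + 2 + 1 in binary powers of 2.
So 8^131 ≡ 169 · 64 · 8 ≡ 1 (mod 263).
Since 8^d ≡ 1 (mod 263), base 8 does not prove 263 composite.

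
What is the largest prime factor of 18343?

18343 = 13 · 1411
1411 = 17 · 83
83 is prime.
So 18343 = 13 · 17 · 83; the largest prime factor is 83.

83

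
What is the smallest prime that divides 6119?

29

6119 is odd.
Digit sum 17, not divisible by 3.
Ends in 9: not divisible by 5.
7: 6119 = 7·874 + 1
11: 6119 = 11·556 + 3
13: 6119 = 13·470 + 9
17: 6119 = 17·359 + 16
19: 6119 = 19·322 + 1
23: 6119 = 23·266 + 1
29: 6119 = 29·211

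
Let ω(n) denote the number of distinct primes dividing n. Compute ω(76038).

5

76038 = 2 · 38019
38019 = 3 · 12673
12673 = 19 · 667
667 = 23 · 29
76038 = 2 · 3 · 19 · 23 · 29, which has 5 distinct prime factors.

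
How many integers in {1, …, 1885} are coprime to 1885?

1344

Factor: 1885 = 5 · 13 · 29.
φ(1885) = (5−1) · (13−1) · (29−1) = 4 · 12 · 28 = 1344.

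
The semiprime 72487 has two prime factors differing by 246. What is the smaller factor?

Since p = q + 246, we have 72487 = q(q + 246), so q² + 246q − 72487 = 0.
Discriminant: 246² + 4·72487 = 60516 + 289948 = 350464; √350464 = 592.
q = (−246 + 592)/2 = 173, and p = q + 246 = 419.
Check: 173 · 419 = 72487.

173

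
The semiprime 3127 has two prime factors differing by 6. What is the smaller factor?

53

Since p = q + 6, we have 3127 = q(q + 6), so q² + 6q − 3127 = 0.
Discriminant: 6² + 4·3127 = 36 + 12508 = 12544; √12544 = 112.
q = (−6 + 112)/2 = 53, and p = q + 6 = 59.
Check: 53 · 59 = 3127.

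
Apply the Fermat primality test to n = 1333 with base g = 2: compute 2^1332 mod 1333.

2^1 ≡ 2 (mod 1333)
2^2 ≡ 2^2 = 4 ≡ 4 (mod 1333)
2^4 ≡ 4^2 = 16 ≡ 16 (mod 1333)
2^8 ≡ 16^2 = 256 ≡ 256 (mod 1333)
2^16 ≡ 256^2 = 65536 ≡ 219 (mod 1333)
2^32 ≡ 219^2 = 47961 ≡ 1306 (mod 1333)
2^64 ≡ 1306^2 = 1705636 ≡ 729 (mod 1333)
2^128 ≡ 729^2 = 531441 ≡ 907 (mod 1333)
2^256 ≡ 907^2 = 822649 ≡ 188 (mod 1333)
2^512 ≡ 188^2 = 35344 ≡ 686 (mod 1333)
2^1024 ≡ 686^2 = 470596 ≡ 47 (mod 1333)
1332 = 1024 + 256 + 32 + 16 + 4 in binary powers of 2.
So 2^1332 ≡ 47 · 188 · 1306 · 219 · 16 ≡ 4 (mod 1333).
Since 4 ≠ 1, base 2 is a Fermat witness: 1333 is composite.

4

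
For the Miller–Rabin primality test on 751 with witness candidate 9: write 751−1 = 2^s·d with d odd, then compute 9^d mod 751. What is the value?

1

751 − 1 = 750 = 2^1 · 375, so d = 375.
9^1 ≡ 9 (mod 751)
9^2 ≡ 9^2 = 81 ≡ 81 (mod 751)
9^4 ≡ 81^2 = 6561 ≡ 553 (mod 751)
9^8 ≡ 553^2 = 305809 ≡ 152 (mod 751)
9^16 ≡ 152^2 = 23104 ≡ 574 (mod 751)
9^32 ≡ 574^2 = 329476 ≡ 538 (mod 751)
9^64 ≡ 538^2 = 289444 ≡ 309 (mod 751)
9^128 ≡ 309^2 = 95481 ≡ 104 (mod 751)
9^256 ≡ 104^2 = 10816 ≡ 302 (mod 751)
375 = 256 + 64 + 32 + 16 + 4 + 2 + 1 in binary powers of 2.
So 9^375 ≡ 302 · 309 · 538 · 574 · 553 · 81 · 9 ≡ 1 (mod 751).
Since 9^d ≡ 1 (mod 751), base 9 does not prove 751 composite.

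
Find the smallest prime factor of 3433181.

3433181 is odd.
Digit sum 23, not divisible by 3.
Ends in 1: not divisible by 5.
7: 3433181 = 7·490454 + 3
11: 3433181 = 11·312107 + 4
13: 3433181 = 13·264090 + 11
17: 3433181 = 17·201951 + 14
19: 3433181 = 19·180693 + 14
23: 3433181 = 23·149268 + 17
29: 3433181 = 29·118385 + 16
31: 3433181 = 31·110747 + 24
37: 3433181 = 37·92788 + 25
41: 3433181 = 41·83736 + 5
43: 3433181 = 43·79841 + 18
47: 3433181 = 47·73046 + 19
53: 3433181 = 53·64777

53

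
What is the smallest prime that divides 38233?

38233 is odd.
Digit sum 19, not divisible by 3.
Ends in 3: not divisible by 5.
7: 38233 = 7·5461 + 6
11: 38233 = 11·3475 + 8
13: 38233 = 13·2941

13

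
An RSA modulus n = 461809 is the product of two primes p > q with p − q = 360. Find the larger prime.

883

Since p = q + 360, we have 461809 = q(q + 360), so q² + 360q − 461809 = 0.
Discriminant: 360² + 4·461809 = 129600 + 1847236 = 1976836; √1976836 = 1406.
q = (−360 + 1406)/2 = 523, and p = q + 360 = 883.
Check: 523 · 883 = 461809.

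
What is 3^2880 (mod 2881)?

618

3^1 ≡ 3 (mod 2881)
3^2 ≡ 3^2 = 9 ≡ 9 (mod 2881)
3^4 ≡ 9^2 = 81 ≡ 81 (mod 2881)
3^8 ≡ 81^2 = 6561 ≡ 799 (mod 2881)
3^16 ≡ 799^2 = 638401 ≡ 1700 (mod 2881)
3^32 ≡ 1700^2 = 2890000 ≡ 357 (mod 2881)
3^64 ≡ 357^2 = 127449 ≡ 685 (mod 2881)
3^128 ≡ 685^2 = 469225 ≡ 2503 (mod 2881)
3^256 ≡ 2503^2 = 6265009 ≡ 1715 (mod 2881)
3^512 ≡ 1715^2 = 2941225 ≡ 2605 (mod 2881)
3^1024 ≡ 2605^2 = 6786025 ≡ 1270 (mod 2881)
3^2048 ≡ 1270^2 = 1612900 ≡ 2421 (mod 2881)
2880 = 2048 + 512 + 256 + 64 in binary powers of 2.
So 3^2880 ≡ 2421 · 2605 · 1715 · 685 ≡ 618 (mod 2881).
Since 618 ≠ 1, base 3 is a Fermat witness: 2881 is composite.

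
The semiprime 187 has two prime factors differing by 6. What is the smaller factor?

Since p = q + 6, we have 187 = q(q + 6), so q² + 6q − 187 = 0.
Discriminant: 6² + 4·187 = 36 + 748 = 784; √784 = 28.
q = (−6 + 28)/2 = 11, and p = q + 6 = 17.
Check: 11 · 17 = 187.

11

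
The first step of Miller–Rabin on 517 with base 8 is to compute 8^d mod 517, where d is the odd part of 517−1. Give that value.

238

517 − 1 = 516 = 2^2 · 129, so d = 129.
8^1 ≡ 8 (mod 517)
8^2 ≡ 8^2 = 64 ≡ 64 (mod 517)
8^4 ≡ 64^2 = 4096 ≡ 477 (mod 517)
8^8 ≡ 477^2 = 227529 ≡ 49 (mod 517)
8^16 ≡ 49^2 = 2401 ≡ 333 (mod 517)
8^32 ≡ 333^2 = 110889 ≡ 251 (mod 517)
8^64 ≡ 251^2 = 63001 ≡ 444 (mod 517)
8^128 ≡ 444^2 = 197136 ≡ 159 (mod 517)
129 = 128 + 1 in binary powers of 2.
So 8^129 ≡ 159 · 8 ≡ 238 (mod 517).
Squaring chain: 238 → 291; never reaches −1, so base 8 is a Miller–Rabin witness that 517 is composite.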